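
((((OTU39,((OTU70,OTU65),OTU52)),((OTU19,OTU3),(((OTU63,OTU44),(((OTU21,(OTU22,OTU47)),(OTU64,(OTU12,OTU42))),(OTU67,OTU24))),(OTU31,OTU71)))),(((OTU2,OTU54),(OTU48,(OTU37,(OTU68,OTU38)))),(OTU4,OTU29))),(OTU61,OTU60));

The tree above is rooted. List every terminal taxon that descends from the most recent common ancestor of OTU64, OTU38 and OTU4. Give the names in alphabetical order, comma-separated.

OTU12, OTU19, OTU2, OTU21, OTU22, OTU24, OTU29, OTU3, OTU31, OTU37, OTU38, OTU39, OTU4, OTU42, OTU44, OTU47, OTU48, OTU52, OTU54, OTU63, OTU64, OTU65, OTU67, OTU68, OTU70, OTU71

Tracing OTU64: it sits inside (OTU64,(OTU12,OTU42)).
Tracing OTU38: it sits inside (OTU68,OTU38).
Tracing OTU4: it sits inside (OTU4,OTU29).
The smallest clade enclosing all 3 is (((OTU39,((OTU70,OTU65),OTU52)),((OTU19,OTU3),(((OTU63,OTU44),(((OTU21,(OTU22,OTU47)),(OTU64,(OTU12,OTU42))),(OTU67,OTU24))),(OTU31,OTU71)))),(((OTU2,OTU54),(OTU48,(OTU37,(OTU68,OTU38)))),(OTU4,OTU29))); the answer is its 26 terminal taxa in alphabetical order.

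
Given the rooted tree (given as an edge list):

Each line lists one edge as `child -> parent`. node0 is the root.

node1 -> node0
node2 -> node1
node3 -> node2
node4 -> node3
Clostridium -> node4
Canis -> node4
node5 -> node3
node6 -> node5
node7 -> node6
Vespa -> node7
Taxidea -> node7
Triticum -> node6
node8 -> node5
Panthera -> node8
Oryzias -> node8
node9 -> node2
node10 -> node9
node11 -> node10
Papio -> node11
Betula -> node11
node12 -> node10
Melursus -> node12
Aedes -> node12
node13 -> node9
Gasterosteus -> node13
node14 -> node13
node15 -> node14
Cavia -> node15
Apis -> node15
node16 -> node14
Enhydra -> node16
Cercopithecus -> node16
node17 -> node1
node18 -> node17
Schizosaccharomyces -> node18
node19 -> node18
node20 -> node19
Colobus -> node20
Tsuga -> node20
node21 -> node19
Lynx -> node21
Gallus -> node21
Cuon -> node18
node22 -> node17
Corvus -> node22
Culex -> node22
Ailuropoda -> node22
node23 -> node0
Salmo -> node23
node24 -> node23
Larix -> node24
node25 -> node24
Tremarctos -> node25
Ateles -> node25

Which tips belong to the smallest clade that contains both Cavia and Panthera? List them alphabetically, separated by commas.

Aedes, Apis, Betula, Canis, Cavia, Cercopithecus, Clostridium, Enhydra, Gasterosteus, Melursus, Oryzias, Panthera, Papio, Taxidea, Triticum, Vespa

Tracing Cavia: it sits inside (Cavia,Apis).
Tracing Panthera: it sits inside (Panthera,Oryzias).
The smallest clade enclosing both is (((Clostridium,Canis),(((Vespa,Taxidea),Triticum),(Panthera,Oryzias))),(((Papio,Betula),(Melursus,Aedes)),(Gasterosteus,((Cavia,Apis),(Enhydra,Cercopithecus))))); the answer is its 16 terminal taxa in alphabetical order.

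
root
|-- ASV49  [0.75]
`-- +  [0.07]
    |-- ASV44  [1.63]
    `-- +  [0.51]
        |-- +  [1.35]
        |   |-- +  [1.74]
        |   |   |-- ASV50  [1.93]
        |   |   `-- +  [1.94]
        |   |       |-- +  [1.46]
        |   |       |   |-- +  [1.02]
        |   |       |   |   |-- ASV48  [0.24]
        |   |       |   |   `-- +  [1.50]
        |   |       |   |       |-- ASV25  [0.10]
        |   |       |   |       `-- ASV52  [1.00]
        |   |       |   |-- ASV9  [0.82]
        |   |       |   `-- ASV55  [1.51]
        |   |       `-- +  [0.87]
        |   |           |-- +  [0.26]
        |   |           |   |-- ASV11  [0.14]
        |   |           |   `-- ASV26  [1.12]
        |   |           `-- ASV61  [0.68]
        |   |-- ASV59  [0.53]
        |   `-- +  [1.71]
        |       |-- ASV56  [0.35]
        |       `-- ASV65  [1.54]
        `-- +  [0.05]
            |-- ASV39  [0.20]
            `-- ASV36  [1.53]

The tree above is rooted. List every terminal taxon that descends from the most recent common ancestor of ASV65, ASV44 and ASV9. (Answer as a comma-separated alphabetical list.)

ASV11, ASV25, ASV26, ASV36, ASV39, ASV44, ASV48, ASV50, ASV52, ASV55, ASV56, ASV59, ASV61, ASV65, ASV9

Tracing ASV65: it sits inside (ASV56,ASV65).
Tracing ASV44: it sits inside (ASV44,(((ASV50,(((ASV48,(ASV25,ASV52)),ASV9,ASV55),((ASV11,ASV26),ASV61))),ASV59,(ASV56,ASV65)),(ASV39,ASV36))).
Tracing ASV9: it sits inside ((ASV48,(ASV25,ASV52)),ASV9,ASV55).
The smallest clade enclosing all 3 is (ASV44,(((ASV50,(((ASV48,(ASV25,ASV52)),ASV9,ASV55),((ASV11,ASV26),ASV61))),ASV59,(ASV56,ASV65)),(ASV39,ASV36))); the answer is its 15 terminal taxa in alphabetical order.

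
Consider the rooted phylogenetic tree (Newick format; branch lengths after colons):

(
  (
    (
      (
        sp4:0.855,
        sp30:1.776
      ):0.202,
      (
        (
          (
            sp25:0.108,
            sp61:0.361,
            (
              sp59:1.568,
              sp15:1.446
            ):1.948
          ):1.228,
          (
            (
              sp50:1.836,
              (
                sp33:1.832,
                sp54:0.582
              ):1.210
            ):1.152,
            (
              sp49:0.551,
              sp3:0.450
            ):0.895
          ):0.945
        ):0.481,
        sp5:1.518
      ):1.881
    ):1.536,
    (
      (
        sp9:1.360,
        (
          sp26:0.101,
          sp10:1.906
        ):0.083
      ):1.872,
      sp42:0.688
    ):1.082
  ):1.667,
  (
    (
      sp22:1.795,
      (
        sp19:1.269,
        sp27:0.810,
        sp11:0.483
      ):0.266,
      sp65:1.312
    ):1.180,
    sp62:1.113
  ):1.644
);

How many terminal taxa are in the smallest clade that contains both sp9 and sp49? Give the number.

16

The MRCA of sp9 and sp49 is the node subtending (((sp4,sp30),(((sp25,sp61,(sp59,sp15)),((sp50,(sp33,sp54)),(sp49,sp3))),sp5)),((sp9,(sp26,sp10)),sp42)).
That clade contains 16 terminal taxa: sp10, sp15, sp25, sp26, sp3, sp30, sp33, sp4, sp42, sp49, sp5, sp50, sp54, sp59, sp61, sp9.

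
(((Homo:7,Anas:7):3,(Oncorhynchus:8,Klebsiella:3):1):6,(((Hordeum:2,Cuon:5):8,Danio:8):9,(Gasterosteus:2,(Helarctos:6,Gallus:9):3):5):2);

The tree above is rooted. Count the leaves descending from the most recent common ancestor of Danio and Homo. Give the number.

The MRCA of Danio and Homo is the root, so the clade is the entire tree.
That clade contains 10 terminal taxa: Anas, Cuon, Danio, Gallus, Gasterosteus, Helarctos, Homo, Hordeum, Klebsiella, Oncorhynchus.

10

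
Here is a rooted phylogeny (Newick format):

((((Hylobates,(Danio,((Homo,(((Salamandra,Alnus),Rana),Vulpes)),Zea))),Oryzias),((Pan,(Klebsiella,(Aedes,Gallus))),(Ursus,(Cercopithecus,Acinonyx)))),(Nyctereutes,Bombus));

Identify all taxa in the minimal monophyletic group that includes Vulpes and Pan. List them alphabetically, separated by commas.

Acinonyx, Aedes, Alnus, Cercopithecus, Danio, Gallus, Homo, Hylobates, Klebsiella, Oryzias, Pan, Rana, Salamandra, Ursus, Vulpes, Zea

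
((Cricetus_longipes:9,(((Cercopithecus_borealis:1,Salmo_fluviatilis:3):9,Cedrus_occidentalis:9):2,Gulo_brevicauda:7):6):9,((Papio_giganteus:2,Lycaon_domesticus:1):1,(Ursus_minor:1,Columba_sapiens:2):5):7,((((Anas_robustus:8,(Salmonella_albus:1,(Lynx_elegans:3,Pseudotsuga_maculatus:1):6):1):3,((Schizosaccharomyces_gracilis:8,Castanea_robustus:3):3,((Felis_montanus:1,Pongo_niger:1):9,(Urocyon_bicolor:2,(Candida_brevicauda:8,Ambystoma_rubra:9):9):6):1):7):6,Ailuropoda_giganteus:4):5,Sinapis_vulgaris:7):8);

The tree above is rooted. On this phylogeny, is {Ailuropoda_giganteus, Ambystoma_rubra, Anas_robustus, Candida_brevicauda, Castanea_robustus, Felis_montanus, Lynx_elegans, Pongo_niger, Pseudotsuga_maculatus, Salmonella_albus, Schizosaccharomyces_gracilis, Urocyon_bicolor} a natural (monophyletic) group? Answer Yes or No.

Yes

The most recent common ancestor of these taxa subtends (((Anas_robustus,(Salmonella_albus,(Lynx_elegans,Pseudotsuga_maculatus))),((Schizosaccharomyces_gracilis,Castanea_robustus),((Felis_montanus,Pongo_niger),(Urocyon_bicolor,(Candida_brevicauda,Ambystoma_rubra))))),Ailuropoda_giganteus).
That clade has exactly 12 tips — every listed taxon and nothing else — so the group is monophyletic.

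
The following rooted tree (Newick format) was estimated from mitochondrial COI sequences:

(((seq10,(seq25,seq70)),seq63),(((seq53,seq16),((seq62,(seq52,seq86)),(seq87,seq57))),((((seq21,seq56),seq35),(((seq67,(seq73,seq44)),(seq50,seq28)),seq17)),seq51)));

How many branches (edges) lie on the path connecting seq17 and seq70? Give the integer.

The MRCA of seq17 and seq70 is the root of the tree.
From seq17 up to that node: 5 branches. From seq70 up to the same node: 4 branches. Total: 5 + 4 = 9.

9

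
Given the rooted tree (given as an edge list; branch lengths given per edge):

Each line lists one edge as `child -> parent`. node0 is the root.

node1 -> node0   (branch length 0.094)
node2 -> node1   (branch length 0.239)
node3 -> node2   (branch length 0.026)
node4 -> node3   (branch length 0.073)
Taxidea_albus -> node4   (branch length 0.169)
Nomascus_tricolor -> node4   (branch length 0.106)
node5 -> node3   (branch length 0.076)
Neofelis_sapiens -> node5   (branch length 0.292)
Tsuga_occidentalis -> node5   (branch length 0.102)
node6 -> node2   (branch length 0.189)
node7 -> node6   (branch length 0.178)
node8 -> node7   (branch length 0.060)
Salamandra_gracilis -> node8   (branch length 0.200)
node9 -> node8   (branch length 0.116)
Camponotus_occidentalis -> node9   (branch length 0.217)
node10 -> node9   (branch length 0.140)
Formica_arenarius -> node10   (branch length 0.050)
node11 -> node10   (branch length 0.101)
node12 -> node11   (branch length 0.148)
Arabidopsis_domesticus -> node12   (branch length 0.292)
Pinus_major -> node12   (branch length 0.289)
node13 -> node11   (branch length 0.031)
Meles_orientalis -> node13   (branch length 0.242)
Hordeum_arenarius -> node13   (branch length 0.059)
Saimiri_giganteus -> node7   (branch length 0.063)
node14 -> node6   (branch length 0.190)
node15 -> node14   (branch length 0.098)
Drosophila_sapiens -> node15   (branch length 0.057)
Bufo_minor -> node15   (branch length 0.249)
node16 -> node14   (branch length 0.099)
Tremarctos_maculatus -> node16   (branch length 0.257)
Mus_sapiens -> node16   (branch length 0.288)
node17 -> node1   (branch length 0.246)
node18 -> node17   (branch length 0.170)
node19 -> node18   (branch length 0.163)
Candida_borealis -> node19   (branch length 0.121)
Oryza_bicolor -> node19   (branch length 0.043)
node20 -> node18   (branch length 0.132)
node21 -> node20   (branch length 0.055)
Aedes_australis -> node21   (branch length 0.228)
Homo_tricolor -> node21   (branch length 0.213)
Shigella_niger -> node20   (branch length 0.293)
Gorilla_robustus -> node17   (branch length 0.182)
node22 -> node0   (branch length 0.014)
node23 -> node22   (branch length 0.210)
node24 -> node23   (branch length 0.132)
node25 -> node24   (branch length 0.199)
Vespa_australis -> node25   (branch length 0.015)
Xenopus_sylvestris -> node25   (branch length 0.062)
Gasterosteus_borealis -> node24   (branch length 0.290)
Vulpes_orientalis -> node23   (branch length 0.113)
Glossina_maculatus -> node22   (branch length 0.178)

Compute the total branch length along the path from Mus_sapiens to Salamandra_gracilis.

1.015

The path runs Mus_sapiens → … → MRCA → … → Salamandra_gracilis; the MRCA is the node subtending (((Salamandra_gracilis,(Camponotus_occidentalis,(Formica_arenarius,((Arabidopsis_domesticus,Pinus_major),(Meles_orientalis,Hordeum_arenarius))))),Saimiri_giganteus),((Drosophila_sapiens,Bufo_minor),(Tremarctos_maculatus,Mus_sapiens))).
Branch lengths along that path: 0.288 + 0.099 + 0.190 + 0.178 + 0.060 + 0.200 = 1.015.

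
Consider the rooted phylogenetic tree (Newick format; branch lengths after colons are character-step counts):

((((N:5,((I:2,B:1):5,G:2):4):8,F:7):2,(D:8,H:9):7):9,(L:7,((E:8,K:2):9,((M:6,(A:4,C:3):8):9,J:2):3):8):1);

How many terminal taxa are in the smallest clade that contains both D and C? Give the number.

The MRCA of D and C is the root, so the clade is the entire tree.
That clade contains 14 terminal taxa: A, B, C, D, E, F, G, H, I, J, K, L, M, N.

14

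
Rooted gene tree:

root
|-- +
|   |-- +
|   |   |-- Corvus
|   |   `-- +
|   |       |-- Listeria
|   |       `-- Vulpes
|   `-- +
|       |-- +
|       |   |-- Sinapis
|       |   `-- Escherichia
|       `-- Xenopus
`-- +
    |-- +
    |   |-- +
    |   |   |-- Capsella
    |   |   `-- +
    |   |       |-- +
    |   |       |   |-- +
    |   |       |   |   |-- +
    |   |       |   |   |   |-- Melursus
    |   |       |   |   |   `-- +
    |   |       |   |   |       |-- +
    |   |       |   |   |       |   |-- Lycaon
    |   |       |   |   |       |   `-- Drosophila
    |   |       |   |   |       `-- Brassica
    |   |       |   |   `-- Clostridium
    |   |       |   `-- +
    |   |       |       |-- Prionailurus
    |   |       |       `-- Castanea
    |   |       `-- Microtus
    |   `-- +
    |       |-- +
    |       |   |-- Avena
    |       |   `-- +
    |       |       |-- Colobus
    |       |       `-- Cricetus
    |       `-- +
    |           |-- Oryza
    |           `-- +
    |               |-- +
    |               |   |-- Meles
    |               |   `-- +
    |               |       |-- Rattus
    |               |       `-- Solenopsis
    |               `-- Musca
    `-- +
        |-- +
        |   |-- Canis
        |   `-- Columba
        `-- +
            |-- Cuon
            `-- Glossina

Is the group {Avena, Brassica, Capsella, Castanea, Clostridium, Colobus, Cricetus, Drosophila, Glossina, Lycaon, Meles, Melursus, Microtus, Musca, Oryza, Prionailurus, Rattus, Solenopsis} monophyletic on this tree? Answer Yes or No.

No

The MRCA of the listed taxa subtends (((Capsella,((((Melursus,((Lycaon,Drosophila),Brassica)),Clostridium),(Prionailurus,Castanea)),Microtus)),((Avena,(Colobus,Cricetus)),(Oryza,((Meles,(Rattus,Solenopsis)),Musca)))),((Canis,Columba),(Cuon,Glossina))).
That clade also contains Canis, Columba, Cuon, which are not in the proposed group, so the group is not monophyletic.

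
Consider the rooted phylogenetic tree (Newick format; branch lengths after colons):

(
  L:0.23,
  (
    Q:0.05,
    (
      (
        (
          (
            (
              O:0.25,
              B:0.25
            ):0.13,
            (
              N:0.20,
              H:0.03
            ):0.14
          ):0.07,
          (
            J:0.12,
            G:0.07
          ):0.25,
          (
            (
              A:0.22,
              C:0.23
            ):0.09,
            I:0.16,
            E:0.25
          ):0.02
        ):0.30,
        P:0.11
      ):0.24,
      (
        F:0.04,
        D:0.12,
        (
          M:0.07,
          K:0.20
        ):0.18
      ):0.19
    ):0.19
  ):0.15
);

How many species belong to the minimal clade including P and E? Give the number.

11

The MRCA of P and E is the node subtending ((((O,B),(N,H)),(J,G),((A,C),I,E)),P).
That clade contains 11 terminal taxa: A, B, C, E, G, H, I, J, N, O, P.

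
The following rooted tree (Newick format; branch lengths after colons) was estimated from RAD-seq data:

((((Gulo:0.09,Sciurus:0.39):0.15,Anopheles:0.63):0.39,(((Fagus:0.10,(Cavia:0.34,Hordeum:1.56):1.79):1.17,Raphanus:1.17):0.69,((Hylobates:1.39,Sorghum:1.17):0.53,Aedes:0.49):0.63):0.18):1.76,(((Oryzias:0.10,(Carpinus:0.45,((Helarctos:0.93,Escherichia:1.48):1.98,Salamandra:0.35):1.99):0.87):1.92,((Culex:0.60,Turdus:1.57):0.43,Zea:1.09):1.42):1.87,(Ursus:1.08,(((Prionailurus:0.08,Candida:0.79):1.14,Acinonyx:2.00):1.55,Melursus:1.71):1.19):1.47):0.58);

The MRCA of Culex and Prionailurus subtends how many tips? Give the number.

The MRCA of Culex and Prionailurus is the node subtending (((Oryzias,(Carpinus,((Helarctos,Escherichia),Salamandra))),((Culex,Turdus),Zea)),(Ursus,(((Prionailurus,Candida),Acinonyx),Melursus))).
That clade contains 13 terminal taxa: Acinonyx, Candida, Carpinus, Culex, Escherichia, Helarctos, Melursus, Oryzias, Prionailurus, Salamandra, Turdus, Ursus, Zea.

13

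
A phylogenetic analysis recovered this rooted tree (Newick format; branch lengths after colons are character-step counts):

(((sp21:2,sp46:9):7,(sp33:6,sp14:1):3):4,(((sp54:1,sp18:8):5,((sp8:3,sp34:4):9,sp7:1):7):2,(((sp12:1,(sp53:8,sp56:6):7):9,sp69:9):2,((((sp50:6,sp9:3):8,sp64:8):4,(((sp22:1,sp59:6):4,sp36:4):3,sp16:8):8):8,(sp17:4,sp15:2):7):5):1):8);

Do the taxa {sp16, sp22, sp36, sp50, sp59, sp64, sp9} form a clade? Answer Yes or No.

The most recent common ancestor of these taxa subtends (((sp50,sp9),sp64),(((sp22,sp59),sp36),sp16)).
That clade has exactly 7 tips — every listed taxon and nothing else — so the group is monophyletic.

Yes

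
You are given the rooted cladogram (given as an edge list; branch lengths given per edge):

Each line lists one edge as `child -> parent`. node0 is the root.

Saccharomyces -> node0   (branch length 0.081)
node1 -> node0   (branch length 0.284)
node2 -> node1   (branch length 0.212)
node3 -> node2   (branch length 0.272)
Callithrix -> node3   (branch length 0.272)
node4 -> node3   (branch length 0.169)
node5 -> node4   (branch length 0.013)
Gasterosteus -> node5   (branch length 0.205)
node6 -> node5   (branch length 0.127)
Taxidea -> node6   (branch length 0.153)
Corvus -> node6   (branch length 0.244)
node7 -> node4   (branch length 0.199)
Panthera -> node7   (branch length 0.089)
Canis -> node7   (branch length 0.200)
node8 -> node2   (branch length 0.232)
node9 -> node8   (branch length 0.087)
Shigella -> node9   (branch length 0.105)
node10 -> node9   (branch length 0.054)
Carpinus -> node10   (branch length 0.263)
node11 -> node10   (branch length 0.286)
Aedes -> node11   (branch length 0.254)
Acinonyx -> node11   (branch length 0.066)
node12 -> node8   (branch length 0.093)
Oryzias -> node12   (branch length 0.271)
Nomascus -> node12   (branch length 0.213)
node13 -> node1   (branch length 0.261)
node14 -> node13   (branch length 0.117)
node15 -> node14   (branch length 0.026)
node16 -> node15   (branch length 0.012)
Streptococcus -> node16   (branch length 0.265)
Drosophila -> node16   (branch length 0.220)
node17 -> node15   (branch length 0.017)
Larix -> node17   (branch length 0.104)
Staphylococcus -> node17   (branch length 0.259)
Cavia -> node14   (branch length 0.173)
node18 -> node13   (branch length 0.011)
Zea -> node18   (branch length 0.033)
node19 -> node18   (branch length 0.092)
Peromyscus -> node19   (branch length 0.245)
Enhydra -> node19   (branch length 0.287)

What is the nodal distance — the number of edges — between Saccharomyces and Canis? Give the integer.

The MRCA of Saccharomyces and Canis is the root of the tree.
From Saccharomyces up to that node: 1 branch. From Canis up to the same node: 6 branches. Total: 1 + 6 = 7.

7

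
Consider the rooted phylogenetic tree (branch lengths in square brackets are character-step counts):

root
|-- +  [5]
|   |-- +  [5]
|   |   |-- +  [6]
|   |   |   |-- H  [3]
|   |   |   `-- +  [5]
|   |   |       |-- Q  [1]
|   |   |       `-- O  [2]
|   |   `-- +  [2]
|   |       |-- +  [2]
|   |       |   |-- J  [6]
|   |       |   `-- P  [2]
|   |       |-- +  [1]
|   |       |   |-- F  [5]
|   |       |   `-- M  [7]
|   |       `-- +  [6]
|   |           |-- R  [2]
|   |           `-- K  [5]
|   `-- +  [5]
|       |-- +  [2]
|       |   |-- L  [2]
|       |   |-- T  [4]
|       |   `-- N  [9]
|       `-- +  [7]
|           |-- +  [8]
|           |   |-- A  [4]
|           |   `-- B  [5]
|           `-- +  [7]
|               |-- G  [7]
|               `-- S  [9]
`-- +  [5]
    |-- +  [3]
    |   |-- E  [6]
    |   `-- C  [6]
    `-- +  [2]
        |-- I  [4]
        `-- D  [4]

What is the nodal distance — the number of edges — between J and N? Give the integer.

The MRCA of J and N is the node subtending (((H,(Q,O)),((J,P),(F,M),(R,K))),((L,T,N),((A,B),(G,S)))).
From J up to that node: 4 branches. From N up to the same node: 3 branches. Total: 4 + 3 = 7.

7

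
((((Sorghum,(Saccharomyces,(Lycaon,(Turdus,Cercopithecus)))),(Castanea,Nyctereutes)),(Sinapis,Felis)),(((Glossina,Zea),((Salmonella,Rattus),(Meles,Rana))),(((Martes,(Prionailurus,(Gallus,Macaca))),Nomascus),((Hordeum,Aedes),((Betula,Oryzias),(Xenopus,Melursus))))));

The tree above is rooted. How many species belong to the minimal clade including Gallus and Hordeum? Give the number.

11

The MRCA of Gallus and Hordeum is the node subtending (((Martes,(Prionailurus,(Gallus,Macaca))),Nomascus),((Hordeum,Aedes),((Betula,Oryzias),(Xenopus,Melursus)))).
That clade contains 11 terminal taxa: Aedes, Betula, Gallus, Hordeum, Macaca, Martes, Melursus, Nomascus, Oryzias, Prionailurus, Xenopus.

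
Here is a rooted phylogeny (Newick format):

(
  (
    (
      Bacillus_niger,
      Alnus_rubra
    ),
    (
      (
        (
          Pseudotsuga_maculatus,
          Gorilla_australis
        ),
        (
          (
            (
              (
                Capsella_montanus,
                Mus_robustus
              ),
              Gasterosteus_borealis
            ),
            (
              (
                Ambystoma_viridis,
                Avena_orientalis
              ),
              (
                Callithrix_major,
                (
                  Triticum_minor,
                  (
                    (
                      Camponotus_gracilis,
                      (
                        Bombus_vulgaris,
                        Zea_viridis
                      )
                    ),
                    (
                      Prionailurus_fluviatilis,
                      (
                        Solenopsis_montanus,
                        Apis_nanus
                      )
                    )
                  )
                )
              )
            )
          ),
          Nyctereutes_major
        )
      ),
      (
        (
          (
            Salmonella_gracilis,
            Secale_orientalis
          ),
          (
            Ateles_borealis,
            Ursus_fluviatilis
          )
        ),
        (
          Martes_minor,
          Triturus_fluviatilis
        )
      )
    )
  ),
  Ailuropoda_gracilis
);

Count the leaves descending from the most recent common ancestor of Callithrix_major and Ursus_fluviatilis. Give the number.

22

The MRCA of Callithrix_major and Ursus_fluviatilis is the node subtending (((Pseudotsuga_maculatus,Gorilla_australis),((((Capsella_montanus,Mus_robustus),Gasterosteus_borealis),((Ambystoma_viridis,Avena_orientalis),(Callithrix_major,(Triticum_minor,((Camponotus_gracilis,(Bombus_vulgaris,Zea_viridis)),(Prionailurus_fluviatilis,(Solenopsis_montanus,Apis_nanus))))))),Nyctereutes_major)),(((Salmonella_gracilis,Secale_orientalis),(Ateles_borealis,Ursus_fluviatilis)),(Martes_minor,Triturus_fluviatilis))).
That clade contains 22 terminal taxa: Ambystoma_viridis, Apis_nanus, Ateles_borealis, Avena_orientalis, Bombus_vulgaris, Callithrix_major, Camponotus_gracilis, Capsella_montanus, Gasterosteus_borealis, Gorilla_australis, Martes_minor, Mus_robustus, Nyctereutes_major, Prionailurus_fluviatilis, Pseudotsuga_maculatus, Salmonella_gracilis, Secale_orientalis, Solenopsis_montanus, Triticum_minor, Triturus_fluviatilis, Ursus_fluviatilis, Zea_viridis.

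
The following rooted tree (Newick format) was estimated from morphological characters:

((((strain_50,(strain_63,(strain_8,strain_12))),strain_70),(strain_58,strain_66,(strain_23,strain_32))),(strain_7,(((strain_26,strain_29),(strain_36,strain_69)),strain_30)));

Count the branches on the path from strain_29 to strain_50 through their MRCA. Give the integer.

The MRCA of strain_29 and strain_50 is the root of the tree.
From strain_29 up to that node: 5 branches. From strain_50 up to the same node: 4 branches. Total: 5 + 4 = 9.

9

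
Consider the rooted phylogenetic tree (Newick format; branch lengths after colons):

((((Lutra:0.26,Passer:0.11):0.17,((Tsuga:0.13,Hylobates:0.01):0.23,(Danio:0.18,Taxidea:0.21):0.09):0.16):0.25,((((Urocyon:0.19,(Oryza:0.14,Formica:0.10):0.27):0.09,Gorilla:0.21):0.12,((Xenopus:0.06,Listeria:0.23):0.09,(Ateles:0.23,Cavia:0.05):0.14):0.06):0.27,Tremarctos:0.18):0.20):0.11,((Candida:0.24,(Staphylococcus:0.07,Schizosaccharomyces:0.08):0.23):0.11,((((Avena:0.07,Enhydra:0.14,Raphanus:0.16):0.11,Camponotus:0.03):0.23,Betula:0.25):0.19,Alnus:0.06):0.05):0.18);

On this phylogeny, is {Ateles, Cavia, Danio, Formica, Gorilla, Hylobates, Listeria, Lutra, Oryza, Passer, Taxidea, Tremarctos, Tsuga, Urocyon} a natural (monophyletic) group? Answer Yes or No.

No

The MRCA of the listed taxa subtends (((Lutra,Passer),((Tsuga,Hylobates),(Danio,Taxidea))),((((Urocyon,(Oryza,Formica)),Gorilla),((Xenopus,Listeria),(Ateles,Cavia))),Tremarctos)).
That clade also contains Xenopus, which is not in the proposed group, so the group is not monophyletic.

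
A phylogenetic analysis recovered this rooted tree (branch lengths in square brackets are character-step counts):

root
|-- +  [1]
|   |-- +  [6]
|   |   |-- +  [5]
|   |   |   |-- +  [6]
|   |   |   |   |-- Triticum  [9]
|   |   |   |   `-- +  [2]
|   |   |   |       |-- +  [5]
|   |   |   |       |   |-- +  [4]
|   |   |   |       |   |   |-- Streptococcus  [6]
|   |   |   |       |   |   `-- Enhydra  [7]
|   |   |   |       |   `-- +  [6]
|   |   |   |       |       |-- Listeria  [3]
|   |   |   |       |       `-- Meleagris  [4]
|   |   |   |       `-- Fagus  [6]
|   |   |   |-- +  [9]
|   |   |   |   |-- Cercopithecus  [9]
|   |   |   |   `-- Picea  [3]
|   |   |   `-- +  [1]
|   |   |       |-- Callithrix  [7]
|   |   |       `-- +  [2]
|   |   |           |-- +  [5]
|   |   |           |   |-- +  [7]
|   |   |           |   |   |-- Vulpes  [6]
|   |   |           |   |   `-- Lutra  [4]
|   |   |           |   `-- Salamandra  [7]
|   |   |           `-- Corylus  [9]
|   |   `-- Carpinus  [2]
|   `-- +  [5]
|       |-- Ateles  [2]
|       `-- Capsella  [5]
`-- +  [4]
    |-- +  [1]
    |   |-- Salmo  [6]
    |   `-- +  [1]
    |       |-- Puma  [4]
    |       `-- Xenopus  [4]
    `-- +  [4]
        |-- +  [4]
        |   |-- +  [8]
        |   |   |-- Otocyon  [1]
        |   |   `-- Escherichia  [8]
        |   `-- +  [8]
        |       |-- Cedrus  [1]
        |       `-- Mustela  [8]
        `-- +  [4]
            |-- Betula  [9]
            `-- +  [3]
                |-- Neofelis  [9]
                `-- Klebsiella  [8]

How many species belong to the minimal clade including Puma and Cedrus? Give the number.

The MRCA of Puma and Cedrus is the node subtending ((Salmo,(Puma,Xenopus)),(((Otocyon,Escherichia),(Cedrus,Mustela)),(Betula,(Neofelis,Klebsiella)))).
That clade contains 10 terminal taxa: Betula, Cedrus, Escherichia, Klebsiella, Mustela, Neofelis, Otocyon, Puma, Salmo, Xenopus.

10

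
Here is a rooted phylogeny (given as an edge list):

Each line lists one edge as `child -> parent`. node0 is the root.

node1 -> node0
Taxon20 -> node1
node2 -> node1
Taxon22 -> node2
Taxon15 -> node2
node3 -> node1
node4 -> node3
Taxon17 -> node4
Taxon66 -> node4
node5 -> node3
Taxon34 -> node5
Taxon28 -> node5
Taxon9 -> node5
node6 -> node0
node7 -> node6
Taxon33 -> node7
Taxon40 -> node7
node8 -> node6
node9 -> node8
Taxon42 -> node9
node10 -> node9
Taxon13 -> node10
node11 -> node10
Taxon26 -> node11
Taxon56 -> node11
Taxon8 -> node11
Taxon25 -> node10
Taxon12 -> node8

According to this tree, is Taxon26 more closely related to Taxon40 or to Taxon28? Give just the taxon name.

The MRCA of Taxon26 and Taxon40 subtends ((Taxon33,Taxon40),((Taxon42,(Taxon13,(Taxon26,Taxon56,Taxon8),Taxon25)),Taxon12)) (9 taxa).
The MRCA of Taxon26 and Taxon28 is the root, subtending the entire tree (17 taxa).
The first is nested inside the second, so Taxon26 shares a more recent common ancestor with Taxon40.

Taxon40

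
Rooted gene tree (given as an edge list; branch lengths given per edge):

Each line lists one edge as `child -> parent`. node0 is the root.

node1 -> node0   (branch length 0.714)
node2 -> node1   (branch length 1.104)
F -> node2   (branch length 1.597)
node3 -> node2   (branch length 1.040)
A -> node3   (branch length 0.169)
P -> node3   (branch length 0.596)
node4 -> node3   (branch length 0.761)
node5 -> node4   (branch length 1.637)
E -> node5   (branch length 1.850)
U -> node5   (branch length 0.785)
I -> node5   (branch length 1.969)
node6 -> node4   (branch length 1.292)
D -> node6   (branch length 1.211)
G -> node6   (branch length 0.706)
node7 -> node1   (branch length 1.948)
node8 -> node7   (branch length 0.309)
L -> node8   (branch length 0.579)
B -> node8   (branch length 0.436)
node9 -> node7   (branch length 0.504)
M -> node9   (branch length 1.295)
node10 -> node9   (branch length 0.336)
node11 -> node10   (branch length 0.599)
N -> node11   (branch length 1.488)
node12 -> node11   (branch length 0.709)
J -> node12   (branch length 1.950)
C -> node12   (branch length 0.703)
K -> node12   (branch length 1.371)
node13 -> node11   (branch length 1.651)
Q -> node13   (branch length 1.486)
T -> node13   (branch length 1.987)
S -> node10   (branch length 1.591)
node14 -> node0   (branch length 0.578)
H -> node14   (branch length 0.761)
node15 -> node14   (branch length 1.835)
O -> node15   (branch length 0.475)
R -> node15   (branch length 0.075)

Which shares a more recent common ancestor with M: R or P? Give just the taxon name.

The MRCA of M and P subtends ((F,(A,P,((E,U,I),(D,G)))),((L,B),(M,((N,(J,C,K),(Q,T)),S)))) (18 taxa).
The MRCA of M and R is the root, subtending the entire tree (21 taxa).
The first is nested inside the second, so M shares a more recent common ancestor with P.

P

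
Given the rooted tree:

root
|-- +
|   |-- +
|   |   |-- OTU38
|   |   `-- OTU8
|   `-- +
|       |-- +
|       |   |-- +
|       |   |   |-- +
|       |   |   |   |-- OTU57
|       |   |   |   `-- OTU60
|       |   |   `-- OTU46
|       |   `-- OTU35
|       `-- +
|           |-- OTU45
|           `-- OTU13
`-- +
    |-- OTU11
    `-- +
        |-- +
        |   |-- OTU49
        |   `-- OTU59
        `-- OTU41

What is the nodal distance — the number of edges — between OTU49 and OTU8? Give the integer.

7

The MRCA of OTU49 and OTU8 is the root of the tree.
From OTU49 up to that node: 4 branches. From OTU8 up to the same node: 3 branches. Total: 4 + 3 = 7.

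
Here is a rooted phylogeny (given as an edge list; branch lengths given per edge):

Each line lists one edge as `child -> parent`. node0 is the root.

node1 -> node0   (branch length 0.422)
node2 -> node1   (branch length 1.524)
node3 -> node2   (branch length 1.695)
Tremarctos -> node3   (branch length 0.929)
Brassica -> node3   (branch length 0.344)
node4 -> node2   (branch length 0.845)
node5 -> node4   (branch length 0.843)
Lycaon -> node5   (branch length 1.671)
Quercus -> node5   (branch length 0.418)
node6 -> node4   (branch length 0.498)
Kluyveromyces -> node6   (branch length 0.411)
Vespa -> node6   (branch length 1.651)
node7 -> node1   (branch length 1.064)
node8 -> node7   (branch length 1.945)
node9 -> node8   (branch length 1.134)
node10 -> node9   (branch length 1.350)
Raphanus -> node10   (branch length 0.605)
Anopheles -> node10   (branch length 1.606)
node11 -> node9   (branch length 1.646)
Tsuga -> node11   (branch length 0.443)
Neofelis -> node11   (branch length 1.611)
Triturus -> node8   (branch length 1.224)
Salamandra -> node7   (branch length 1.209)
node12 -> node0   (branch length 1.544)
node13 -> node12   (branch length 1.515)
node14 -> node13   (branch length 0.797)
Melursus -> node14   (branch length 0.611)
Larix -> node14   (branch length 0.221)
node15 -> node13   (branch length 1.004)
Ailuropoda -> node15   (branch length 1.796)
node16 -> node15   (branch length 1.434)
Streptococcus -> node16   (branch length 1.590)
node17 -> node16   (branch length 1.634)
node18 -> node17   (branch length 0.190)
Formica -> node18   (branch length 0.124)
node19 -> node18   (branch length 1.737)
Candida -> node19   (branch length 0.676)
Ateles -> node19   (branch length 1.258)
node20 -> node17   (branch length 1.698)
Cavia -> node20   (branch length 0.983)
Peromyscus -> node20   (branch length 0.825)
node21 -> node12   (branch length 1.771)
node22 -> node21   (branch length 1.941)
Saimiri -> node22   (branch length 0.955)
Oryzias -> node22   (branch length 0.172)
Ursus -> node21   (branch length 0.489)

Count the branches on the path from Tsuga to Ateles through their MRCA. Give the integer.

14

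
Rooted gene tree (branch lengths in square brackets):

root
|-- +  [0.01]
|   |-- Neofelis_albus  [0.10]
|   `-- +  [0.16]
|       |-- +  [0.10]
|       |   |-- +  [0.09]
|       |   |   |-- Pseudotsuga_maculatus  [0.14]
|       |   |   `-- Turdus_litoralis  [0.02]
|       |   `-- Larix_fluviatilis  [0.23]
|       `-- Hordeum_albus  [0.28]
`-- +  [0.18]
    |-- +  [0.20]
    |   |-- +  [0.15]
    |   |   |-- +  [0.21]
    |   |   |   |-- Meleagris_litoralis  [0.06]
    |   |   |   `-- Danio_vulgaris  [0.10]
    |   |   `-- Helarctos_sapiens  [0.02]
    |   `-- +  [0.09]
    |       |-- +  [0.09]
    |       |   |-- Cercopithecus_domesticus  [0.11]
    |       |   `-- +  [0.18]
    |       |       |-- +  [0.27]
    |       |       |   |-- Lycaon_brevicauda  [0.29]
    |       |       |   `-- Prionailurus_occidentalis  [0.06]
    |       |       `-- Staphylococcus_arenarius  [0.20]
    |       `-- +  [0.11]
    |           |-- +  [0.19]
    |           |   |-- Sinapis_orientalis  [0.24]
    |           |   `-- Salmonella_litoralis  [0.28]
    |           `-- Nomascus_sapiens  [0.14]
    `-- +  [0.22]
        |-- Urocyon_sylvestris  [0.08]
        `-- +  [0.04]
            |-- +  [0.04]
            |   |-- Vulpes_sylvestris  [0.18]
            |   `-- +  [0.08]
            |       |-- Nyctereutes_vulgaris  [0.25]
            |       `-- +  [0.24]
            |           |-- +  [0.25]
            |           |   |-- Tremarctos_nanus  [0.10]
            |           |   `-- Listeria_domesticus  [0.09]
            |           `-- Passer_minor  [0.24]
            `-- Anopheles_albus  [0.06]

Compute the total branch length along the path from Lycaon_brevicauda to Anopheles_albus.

1.44

The path runs Lycaon_brevicauda → … → MRCA → … → Anopheles_albus; the MRCA is the node subtending ((((Meleagris_litoralis,Danio_vulgaris),Helarctos_sapiens),((Cercopithecus_domesticus,((Lycaon_brevicauda,Prionailurus_occidentalis),Staphylococcus_arenarius)),((Sinapis_orientalis,Salmonella_litoralis),Nomascus_sapiens))),(Urocyon_sylvestris,((Vulpes_sylvestris,(Nyctereutes_vulgaris,((Tremarctos_nanus,Listeria_domesticus),Passer_minor))),Anopheles_albus))).
Branch lengths along that path: 0.29 + 0.27 + 0.18 + 0.09 + 0.09 + 0.20 + 0.22 + 0.04 + 0.06 = 1.44.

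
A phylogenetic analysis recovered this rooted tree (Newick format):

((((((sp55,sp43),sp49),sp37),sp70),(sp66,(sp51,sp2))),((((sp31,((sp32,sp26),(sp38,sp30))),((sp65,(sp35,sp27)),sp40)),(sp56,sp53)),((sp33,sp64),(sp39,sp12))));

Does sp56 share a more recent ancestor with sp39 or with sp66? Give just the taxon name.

sp39

The MRCA of sp56 and sp39 subtends ((((sp31,((sp32,sp26),(sp38,sp30))),((sp65,(sp35,sp27)),sp40)),(sp56,sp53)),((sp33,sp64),(sp39,sp12))) (15 taxa).
The MRCA of sp56 and sp66 is the root, subtending the entire tree (23 taxa).
The first is nested inside the second, so sp56 shares a more recent common ancestor with sp39.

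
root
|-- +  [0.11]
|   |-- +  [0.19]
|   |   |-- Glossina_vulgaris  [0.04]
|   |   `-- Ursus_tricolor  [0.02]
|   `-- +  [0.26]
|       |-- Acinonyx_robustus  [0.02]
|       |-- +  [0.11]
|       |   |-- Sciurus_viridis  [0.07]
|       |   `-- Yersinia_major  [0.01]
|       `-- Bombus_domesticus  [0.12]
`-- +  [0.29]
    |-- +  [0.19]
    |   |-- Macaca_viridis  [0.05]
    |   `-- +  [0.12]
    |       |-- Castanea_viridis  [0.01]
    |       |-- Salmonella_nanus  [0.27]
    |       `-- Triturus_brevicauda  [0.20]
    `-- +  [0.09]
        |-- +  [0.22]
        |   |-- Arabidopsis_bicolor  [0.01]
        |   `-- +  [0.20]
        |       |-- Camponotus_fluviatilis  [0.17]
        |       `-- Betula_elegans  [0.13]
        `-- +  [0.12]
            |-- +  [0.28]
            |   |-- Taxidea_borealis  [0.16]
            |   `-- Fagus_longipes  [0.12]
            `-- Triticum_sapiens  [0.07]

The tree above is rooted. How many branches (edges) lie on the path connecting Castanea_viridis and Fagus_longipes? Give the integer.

7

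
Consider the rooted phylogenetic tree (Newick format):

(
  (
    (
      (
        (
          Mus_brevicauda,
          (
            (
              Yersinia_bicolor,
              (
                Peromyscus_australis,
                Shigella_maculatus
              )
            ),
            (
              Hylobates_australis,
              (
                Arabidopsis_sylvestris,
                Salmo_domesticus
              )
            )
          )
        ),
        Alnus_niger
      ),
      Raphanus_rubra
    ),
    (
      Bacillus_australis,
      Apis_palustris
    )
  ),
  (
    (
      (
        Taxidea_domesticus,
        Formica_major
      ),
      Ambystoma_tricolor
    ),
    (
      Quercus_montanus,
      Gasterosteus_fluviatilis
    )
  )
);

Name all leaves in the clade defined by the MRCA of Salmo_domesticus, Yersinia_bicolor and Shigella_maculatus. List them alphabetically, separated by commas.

Arabidopsis_sylvestris, Hylobates_australis, Peromyscus_australis, Salmo_domesticus, Shigella_maculatus, Yersinia_bicolor

Tracing Salmo_domesticus: it sits inside (Arabidopsis_sylvestris,Salmo_domesticus).
Tracing Yersinia_bicolor: it sits inside (Yersinia_bicolor,(Peromyscus_australis,Shigella_maculatus)).
Tracing Shigella_maculatus: it sits inside (Peromyscus_australis,Shigella_maculatus).
The smallest clade enclosing all 3 is ((Yersinia_bicolor,(Peromyscus_australis,Shigella_maculatus)),(Hylobates_australis,(Arabidopsis_sylvestris,Salmo_domesticus))); the answer is its 6 terminal taxa in alphabetical order.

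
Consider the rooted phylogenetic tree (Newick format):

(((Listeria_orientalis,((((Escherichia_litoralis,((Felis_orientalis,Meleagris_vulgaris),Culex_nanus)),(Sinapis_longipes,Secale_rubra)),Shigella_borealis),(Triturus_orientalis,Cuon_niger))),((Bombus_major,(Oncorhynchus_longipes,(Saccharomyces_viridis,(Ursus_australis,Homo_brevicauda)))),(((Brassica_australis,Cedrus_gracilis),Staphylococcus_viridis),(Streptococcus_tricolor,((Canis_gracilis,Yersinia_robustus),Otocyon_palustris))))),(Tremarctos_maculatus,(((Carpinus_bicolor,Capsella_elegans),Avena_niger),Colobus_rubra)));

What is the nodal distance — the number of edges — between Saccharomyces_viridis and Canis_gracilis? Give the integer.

The MRCA of Saccharomyces_viridis and Canis_gracilis is the node subtending ((Bombus_major,(Oncorhynchus_longipes,(Saccharomyces_viridis,(Ursus_australis,Homo_brevicauda)))),(((Brassica_australis,Cedrus_gracilis),Staphylococcus_viridis),(Streptococcus_tricolor,((Canis_gracilis,Yersinia_robustus),Otocyon_palustris)))).
From Saccharomyces_viridis up to that node: 4 branches. From Canis_gracilis up to the same node: 5 branches. Total: 4 + 5 = 9.

9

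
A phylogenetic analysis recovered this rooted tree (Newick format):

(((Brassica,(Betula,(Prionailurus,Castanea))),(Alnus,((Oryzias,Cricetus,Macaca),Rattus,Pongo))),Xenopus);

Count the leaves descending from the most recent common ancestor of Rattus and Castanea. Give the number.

10

The MRCA of Rattus and Castanea is the node subtending ((Brassica,(Betula,(Prionailurus,Castanea))),(Alnus,((Oryzias,Cricetus,Macaca),Rattus,Pongo))).
That clade contains 10 terminal taxa: Alnus, Betula, Brassica, Castanea, Cricetus, Macaca, Oryzias, Pongo, Prionailurus, Rattus.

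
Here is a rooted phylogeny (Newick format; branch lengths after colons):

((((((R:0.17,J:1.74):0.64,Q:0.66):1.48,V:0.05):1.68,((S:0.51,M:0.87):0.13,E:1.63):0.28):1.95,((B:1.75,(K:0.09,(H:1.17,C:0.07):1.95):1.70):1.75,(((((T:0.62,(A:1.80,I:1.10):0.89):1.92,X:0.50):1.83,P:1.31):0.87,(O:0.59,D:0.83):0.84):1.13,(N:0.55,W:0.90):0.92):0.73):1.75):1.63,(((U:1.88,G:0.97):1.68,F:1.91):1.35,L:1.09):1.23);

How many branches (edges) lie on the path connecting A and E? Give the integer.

The MRCA of A and E is the node subtending (((((R,J),Q),V),((S,M),E)),((B,(K,(H,C))),(((((T,(A,I)),X),P),(O,D)),(N,W)))).
From A up to that node: 8 branches. From E up to the same node: 3 branches. Total: 8 + 3 = 11.

11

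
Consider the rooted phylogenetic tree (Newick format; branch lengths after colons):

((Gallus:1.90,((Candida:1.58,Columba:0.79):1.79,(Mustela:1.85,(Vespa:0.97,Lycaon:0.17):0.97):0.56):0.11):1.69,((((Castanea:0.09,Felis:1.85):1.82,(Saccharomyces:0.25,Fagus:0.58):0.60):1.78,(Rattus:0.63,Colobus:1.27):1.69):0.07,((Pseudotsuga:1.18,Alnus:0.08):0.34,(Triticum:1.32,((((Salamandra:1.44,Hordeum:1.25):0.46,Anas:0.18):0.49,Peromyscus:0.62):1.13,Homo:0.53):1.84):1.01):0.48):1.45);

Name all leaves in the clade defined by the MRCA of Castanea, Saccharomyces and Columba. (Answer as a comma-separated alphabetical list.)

Tracing Castanea: it sits inside (Castanea,Felis).
Tracing Saccharomyces: it sits inside (Saccharomyces,Fagus).
Tracing Columba: it sits inside (Candida,Columba).
The smallest clade enclosing all 3 is the whole tree (their MRCA is the root), so the answer is all 20 tips in alphabetical order.

Alnus, Anas, Candida, Castanea, Colobus, Columba, Fagus, Felis, Gallus, Homo, Hordeum, Lycaon, Mustela, Peromyscus, Pseudotsuga, Rattus, Saccharomyces, Salamandra, Triticum, Vespa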